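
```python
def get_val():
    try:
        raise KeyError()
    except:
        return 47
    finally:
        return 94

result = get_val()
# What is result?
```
94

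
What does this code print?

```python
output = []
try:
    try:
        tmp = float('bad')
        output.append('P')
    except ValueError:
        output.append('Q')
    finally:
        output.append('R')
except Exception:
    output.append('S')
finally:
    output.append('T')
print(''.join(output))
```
QRT

Both finally blocks run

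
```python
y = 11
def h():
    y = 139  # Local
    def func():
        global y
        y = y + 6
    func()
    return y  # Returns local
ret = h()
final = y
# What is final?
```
17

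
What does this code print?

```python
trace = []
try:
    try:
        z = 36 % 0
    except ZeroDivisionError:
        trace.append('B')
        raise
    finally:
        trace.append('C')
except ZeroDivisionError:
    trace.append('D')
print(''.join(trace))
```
BCD

finally runs before re-raised exception propagates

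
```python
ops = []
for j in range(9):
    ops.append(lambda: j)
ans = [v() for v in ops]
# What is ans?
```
[8, 8, 8, 8, 8, 8, 8, 8, 8]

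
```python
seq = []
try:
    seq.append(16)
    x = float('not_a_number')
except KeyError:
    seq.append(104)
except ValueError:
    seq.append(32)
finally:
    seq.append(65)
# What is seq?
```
[16, 32, 65]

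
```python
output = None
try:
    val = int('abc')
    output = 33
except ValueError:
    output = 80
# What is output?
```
80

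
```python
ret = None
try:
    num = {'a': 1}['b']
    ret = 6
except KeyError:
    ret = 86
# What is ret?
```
86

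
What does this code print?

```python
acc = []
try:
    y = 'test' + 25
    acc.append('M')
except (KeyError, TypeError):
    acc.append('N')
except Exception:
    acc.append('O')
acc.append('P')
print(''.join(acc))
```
NP

TypeError matches tuple containing it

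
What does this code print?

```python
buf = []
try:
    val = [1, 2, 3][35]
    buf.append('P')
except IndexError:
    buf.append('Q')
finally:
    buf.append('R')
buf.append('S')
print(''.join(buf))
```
QRS

finally always runs, even after exception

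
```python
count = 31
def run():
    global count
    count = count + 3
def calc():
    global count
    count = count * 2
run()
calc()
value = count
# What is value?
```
68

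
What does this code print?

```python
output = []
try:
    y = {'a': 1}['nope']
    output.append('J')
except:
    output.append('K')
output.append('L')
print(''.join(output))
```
KL

Exception raised in try, caught by bare except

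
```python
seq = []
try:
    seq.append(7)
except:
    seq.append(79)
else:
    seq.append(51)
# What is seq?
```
[7, 51]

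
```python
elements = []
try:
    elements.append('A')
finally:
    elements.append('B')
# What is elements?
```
['A', 'B']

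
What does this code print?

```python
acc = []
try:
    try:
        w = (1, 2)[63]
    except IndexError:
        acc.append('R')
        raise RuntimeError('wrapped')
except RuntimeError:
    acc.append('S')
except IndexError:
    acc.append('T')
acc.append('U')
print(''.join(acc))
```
RSU

RuntimeError raised and caught, original IndexError not re-raised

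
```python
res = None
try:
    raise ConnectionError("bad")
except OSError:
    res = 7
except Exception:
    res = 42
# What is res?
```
7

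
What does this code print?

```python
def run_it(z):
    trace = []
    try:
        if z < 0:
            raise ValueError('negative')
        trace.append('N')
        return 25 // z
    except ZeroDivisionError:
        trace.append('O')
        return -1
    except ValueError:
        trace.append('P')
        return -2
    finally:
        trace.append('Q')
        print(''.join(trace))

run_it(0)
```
NOQ

z=0 causes ZeroDivisionError, caught, finally prints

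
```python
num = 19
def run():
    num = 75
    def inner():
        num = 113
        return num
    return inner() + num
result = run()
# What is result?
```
188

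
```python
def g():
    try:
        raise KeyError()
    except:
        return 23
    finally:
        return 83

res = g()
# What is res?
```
83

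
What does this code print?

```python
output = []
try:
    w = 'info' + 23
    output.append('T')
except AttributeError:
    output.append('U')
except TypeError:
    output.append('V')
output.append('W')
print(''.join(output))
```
VW

TypeError is caught by its specific handler, not AttributeError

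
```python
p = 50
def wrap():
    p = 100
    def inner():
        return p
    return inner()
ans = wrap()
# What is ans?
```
100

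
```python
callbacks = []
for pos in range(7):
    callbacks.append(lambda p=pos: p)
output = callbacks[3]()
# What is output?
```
3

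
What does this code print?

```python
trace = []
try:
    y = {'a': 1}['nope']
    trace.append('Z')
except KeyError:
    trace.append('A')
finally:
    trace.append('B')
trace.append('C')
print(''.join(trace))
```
ABC

finally always runs, even after exception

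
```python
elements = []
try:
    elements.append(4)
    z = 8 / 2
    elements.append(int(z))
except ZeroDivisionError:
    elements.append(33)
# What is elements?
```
[4, 4]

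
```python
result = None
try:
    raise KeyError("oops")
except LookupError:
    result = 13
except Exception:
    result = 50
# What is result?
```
13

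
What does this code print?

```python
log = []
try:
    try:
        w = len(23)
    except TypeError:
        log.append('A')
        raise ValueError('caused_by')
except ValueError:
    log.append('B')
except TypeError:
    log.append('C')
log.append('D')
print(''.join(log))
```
ABD

ValueError raised and caught, original TypeError not re-raised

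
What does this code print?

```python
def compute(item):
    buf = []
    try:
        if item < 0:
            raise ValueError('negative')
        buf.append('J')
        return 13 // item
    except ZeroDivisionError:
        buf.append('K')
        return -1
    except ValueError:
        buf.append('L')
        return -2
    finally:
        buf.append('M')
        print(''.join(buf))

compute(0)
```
JKM

item=0 causes ZeroDivisionError, caught, finally prints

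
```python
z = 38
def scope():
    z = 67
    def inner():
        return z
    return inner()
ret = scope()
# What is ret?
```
67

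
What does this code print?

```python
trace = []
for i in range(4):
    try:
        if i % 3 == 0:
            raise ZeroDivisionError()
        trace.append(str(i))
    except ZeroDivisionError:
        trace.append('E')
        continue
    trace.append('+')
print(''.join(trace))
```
E1+2+E

continue in except skips rest of loop body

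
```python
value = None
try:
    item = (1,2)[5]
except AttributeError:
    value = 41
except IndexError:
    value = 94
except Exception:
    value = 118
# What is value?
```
94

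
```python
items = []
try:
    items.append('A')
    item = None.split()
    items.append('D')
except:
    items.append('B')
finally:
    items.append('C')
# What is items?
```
['A', 'B', 'C']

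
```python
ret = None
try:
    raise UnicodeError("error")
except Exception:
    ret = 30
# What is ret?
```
30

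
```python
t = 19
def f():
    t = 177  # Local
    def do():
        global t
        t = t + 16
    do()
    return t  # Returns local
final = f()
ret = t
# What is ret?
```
35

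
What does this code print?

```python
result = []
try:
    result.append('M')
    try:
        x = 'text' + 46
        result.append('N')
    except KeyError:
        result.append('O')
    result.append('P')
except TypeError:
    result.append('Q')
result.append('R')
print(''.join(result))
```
MQR

Inner handler doesn't match, propagates to outer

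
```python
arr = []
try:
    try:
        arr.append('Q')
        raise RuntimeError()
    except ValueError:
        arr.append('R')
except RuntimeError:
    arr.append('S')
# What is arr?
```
['Q', 'S']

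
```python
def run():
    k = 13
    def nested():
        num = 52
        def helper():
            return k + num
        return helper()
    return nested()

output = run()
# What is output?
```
65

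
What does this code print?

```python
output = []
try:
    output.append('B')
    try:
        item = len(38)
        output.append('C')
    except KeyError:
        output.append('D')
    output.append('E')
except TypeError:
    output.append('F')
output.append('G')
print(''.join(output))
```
BFG

Inner handler doesn't match, propagates to outer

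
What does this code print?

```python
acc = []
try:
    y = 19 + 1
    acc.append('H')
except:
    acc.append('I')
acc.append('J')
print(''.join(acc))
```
HJ

No exception, try block completes normally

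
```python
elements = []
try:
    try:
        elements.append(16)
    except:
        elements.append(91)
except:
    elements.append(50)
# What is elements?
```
[16]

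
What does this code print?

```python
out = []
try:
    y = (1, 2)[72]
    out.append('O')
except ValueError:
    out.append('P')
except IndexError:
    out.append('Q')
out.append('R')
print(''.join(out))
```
QR

IndexError is caught by its specific handler, not ValueError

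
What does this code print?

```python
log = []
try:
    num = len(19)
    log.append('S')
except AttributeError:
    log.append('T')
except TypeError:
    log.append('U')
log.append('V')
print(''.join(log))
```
UV

TypeError is caught by its specific handler, not AttributeError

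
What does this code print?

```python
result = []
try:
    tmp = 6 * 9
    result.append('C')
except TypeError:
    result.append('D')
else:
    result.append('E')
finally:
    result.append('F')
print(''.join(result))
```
CEF

else runs before finally when no exception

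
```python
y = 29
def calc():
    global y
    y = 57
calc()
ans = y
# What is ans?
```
57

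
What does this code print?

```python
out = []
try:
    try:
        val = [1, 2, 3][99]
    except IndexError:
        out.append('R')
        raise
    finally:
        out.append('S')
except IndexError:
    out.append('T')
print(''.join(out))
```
RST

finally runs before re-raised exception propagates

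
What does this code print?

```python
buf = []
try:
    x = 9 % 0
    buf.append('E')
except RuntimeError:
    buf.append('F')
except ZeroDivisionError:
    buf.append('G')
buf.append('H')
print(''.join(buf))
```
GH

ZeroDivisionError is caught by its specific handler, not RuntimeError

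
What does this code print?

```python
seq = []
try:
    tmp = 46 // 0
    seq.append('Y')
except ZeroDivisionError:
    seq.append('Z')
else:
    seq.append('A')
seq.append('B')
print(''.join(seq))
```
ZB

else block skipped when exception is caught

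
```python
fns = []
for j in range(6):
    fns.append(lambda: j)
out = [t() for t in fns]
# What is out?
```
[5, 5, 5, 5, 5, 5]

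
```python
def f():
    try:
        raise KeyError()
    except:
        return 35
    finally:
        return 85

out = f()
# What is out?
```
85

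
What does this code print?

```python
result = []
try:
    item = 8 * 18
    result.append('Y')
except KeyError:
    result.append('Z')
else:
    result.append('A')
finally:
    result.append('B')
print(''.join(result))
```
YAB

else runs before finally when no exception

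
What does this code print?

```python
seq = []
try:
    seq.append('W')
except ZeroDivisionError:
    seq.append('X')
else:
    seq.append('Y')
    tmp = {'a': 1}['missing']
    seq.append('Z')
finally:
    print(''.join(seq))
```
WY

Try succeeds, else appends 'Y', KeyError in else is uncaught, finally prints before exception propagates ('Z' never appended)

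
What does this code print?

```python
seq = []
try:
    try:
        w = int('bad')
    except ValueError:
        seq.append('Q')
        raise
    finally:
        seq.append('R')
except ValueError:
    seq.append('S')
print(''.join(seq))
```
QRS

finally runs before re-raised exception propagates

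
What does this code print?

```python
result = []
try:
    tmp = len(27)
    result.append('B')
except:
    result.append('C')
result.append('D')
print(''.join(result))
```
CD

Exception raised in try, caught by bare except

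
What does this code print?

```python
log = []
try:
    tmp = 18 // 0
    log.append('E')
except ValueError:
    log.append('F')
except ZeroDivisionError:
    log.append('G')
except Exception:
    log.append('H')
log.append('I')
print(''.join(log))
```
GI

ZeroDivisionError matches before generic Exception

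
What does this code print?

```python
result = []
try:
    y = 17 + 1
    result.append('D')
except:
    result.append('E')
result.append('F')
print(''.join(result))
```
DF

No exception, try block completes normally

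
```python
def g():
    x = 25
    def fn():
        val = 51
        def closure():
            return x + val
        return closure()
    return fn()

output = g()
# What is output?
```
76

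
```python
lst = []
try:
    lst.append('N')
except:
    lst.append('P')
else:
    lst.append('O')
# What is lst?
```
['N', 'O']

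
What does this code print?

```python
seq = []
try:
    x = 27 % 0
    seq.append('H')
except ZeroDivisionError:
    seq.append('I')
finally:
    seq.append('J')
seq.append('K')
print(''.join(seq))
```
IJK

finally always runs, even after exception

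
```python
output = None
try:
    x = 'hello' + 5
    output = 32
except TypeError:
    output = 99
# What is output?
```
99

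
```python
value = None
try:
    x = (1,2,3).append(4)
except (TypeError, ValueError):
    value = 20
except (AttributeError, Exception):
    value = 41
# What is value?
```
41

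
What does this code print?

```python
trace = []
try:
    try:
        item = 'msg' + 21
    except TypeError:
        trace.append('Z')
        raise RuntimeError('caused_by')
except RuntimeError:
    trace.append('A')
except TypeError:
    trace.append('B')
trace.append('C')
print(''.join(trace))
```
ZAC

RuntimeError raised and caught, original TypeError not re-raised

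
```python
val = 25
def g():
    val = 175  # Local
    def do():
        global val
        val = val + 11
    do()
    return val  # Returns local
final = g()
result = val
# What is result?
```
36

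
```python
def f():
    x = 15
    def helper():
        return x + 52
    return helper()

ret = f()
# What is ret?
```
67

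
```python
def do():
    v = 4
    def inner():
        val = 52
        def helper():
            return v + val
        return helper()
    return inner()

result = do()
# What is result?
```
56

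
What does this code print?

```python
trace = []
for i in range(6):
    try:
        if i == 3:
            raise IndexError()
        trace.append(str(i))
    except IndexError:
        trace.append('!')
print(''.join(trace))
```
012!45

Exception on i=3 caught, loop continues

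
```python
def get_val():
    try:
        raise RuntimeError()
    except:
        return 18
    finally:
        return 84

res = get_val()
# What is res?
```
84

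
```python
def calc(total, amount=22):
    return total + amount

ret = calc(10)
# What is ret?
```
32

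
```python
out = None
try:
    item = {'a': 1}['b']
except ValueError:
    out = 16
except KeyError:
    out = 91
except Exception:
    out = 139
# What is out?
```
91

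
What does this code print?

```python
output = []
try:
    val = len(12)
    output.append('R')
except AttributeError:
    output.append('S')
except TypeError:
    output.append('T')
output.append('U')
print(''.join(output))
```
TU

TypeError is caught by its specific handler, not AttributeError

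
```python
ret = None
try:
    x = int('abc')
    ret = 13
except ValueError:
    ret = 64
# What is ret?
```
64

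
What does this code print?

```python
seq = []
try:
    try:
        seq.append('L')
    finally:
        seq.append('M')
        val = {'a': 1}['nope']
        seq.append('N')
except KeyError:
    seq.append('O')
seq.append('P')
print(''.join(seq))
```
LMOP

Exception in inner finally caught by outer except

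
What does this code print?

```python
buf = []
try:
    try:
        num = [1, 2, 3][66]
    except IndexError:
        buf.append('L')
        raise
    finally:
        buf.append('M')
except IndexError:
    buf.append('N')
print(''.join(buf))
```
LMN

finally runs before re-raised exception propagates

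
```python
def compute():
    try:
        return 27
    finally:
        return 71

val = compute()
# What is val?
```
71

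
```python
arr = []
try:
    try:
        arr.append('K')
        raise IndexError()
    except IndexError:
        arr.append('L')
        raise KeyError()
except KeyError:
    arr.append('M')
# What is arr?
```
['K', 'L', 'M']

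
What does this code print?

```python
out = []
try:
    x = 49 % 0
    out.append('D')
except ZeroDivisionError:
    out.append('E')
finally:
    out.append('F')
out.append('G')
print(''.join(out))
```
EFG

finally always runs, even after exception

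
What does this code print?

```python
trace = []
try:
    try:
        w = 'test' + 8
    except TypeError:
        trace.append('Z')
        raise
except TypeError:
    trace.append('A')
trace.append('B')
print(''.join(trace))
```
ZAB

raise without argument re-raises current exception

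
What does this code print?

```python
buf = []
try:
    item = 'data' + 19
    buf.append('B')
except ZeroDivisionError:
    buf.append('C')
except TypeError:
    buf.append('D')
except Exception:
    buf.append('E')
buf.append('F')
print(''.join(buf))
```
DF

TypeError matches before generic Exception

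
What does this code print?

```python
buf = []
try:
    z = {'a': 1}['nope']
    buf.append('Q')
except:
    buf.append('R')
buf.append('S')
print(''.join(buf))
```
RS

Exception raised in try, caught by bare except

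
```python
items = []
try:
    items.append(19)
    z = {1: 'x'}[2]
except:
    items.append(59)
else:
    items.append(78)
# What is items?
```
[19, 59]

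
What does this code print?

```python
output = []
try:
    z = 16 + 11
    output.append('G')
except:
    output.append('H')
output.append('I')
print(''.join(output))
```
GI

No exception, try block completes normally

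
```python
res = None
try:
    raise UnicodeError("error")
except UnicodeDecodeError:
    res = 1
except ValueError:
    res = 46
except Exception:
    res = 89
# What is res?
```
46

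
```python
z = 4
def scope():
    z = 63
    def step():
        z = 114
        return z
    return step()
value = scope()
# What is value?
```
114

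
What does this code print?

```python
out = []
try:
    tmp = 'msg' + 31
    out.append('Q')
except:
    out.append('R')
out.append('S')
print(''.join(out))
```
RS

Exception raised in try, caught by bare except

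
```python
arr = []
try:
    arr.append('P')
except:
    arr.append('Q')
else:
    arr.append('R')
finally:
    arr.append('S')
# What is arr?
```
['P', 'R', 'S']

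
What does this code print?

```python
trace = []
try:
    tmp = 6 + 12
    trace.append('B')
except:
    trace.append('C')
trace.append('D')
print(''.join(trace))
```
BD

No exception, try block completes normally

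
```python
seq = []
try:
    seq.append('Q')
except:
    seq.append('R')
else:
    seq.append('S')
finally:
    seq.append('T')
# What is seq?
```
['Q', 'S', 'T']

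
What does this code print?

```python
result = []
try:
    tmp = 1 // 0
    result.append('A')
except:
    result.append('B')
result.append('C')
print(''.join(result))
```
BC

Exception raised in try, caught by bare except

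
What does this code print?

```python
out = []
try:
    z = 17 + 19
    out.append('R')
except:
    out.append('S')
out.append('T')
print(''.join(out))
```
RT

No exception, try block completes normally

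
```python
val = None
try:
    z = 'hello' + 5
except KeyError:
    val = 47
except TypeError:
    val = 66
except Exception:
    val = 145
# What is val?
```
66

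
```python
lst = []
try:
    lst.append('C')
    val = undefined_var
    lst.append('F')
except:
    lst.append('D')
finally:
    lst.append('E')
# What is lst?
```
['C', 'D', 'E']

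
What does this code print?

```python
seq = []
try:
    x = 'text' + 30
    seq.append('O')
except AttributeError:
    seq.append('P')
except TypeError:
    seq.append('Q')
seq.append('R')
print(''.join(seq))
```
QR

TypeError is caught by its specific handler, not AttributeError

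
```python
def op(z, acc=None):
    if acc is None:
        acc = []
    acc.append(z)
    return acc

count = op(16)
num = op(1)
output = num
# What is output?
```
[1]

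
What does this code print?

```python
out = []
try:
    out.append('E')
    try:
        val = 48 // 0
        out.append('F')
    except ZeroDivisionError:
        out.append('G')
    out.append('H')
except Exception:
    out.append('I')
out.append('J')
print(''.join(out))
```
EGHJ

Inner exception caught by inner handler, outer continues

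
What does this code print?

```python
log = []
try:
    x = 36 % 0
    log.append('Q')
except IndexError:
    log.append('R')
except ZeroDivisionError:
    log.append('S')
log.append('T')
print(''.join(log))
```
ST

ZeroDivisionError is caught by its specific handler, not IndexError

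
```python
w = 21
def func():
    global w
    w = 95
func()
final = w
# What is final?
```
95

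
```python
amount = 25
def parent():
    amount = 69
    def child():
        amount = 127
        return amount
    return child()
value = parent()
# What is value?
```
127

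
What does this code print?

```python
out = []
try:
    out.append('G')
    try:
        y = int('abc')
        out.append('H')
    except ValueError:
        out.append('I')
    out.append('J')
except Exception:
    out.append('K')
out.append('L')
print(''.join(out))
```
GIJL

Inner exception caught by inner handler, outer continues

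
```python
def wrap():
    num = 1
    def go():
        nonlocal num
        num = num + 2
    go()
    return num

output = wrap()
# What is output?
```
3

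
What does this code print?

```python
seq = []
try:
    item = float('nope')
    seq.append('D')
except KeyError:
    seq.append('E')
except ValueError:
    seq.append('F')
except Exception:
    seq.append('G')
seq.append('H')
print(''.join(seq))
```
FH

ValueError matches before generic Exception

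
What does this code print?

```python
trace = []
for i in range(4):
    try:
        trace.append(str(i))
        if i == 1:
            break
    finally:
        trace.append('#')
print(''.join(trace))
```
0#1#

finally runs even when breaking out of loop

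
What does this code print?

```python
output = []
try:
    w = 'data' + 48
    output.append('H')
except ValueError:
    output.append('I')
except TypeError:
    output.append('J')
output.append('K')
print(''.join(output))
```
JK

TypeError is caught by its specific handler, not ValueError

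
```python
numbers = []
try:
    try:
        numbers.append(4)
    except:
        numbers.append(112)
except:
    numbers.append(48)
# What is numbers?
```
[4]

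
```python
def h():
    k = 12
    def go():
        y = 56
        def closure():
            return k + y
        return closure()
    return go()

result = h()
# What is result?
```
68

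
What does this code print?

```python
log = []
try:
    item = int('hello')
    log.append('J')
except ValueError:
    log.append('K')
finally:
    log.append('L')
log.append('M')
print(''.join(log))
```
KLM

finally always runs, even after exception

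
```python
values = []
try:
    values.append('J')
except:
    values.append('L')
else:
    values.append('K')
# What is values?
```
['J', 'K']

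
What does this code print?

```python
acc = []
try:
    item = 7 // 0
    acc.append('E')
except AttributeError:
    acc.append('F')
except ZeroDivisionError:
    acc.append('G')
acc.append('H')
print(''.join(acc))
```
GH

ZeroDivisionError is caught by its specific handler, not AttributeError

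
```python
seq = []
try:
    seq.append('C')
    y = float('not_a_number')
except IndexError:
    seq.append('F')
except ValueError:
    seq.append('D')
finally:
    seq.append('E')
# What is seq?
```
['C', 'D', 'E']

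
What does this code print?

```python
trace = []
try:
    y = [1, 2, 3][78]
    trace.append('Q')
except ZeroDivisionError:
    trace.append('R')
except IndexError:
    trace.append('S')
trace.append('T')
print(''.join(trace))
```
ST

IndexError is caught by its specific handler, not ZeroDivisionError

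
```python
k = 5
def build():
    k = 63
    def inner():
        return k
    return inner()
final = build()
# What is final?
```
63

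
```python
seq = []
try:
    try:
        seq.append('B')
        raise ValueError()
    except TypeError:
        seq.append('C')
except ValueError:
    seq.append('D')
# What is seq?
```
['B', 'D']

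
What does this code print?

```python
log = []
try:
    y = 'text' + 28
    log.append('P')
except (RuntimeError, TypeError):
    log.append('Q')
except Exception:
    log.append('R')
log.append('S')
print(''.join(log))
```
QS

TypeError matches tuple containing it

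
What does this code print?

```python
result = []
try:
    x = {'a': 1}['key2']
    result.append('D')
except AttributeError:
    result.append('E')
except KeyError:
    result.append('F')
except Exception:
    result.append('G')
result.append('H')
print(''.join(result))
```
FH

KeyError matches before generic Exception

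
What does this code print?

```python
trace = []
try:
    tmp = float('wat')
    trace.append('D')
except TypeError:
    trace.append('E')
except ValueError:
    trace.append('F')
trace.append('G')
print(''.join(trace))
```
FG

ValueError is caught by its specific handler, not TypeError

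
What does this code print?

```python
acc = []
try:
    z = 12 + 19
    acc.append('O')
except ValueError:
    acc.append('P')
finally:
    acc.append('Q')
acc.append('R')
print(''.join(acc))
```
OQR

finally runs after normal execution too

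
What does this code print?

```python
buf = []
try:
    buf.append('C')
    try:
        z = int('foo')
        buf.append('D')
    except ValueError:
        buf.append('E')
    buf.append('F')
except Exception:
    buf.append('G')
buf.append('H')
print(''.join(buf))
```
CEFH

Inner exception caught by inner handler, outer continues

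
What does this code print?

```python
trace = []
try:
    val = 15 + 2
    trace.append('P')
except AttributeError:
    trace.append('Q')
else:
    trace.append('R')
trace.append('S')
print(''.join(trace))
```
PRS

else block runs when no exception occurs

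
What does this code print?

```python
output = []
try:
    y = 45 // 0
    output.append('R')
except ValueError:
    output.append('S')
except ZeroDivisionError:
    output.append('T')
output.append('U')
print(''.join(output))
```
TU

ZeroDivisionError is caught by its specific handler, not ValueError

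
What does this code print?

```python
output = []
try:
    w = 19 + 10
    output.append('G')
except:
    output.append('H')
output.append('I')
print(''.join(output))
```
GI

No exception, try block completes normally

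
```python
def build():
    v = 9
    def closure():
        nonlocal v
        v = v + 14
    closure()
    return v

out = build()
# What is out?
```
23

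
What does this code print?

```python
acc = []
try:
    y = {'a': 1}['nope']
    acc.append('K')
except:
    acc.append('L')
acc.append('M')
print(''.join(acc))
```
LM

Exception raised in try, caught by bare except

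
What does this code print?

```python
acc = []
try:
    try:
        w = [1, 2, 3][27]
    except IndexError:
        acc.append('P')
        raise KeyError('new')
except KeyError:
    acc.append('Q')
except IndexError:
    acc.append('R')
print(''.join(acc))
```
PQ

New KeyError raised, caught by outer KeyError handler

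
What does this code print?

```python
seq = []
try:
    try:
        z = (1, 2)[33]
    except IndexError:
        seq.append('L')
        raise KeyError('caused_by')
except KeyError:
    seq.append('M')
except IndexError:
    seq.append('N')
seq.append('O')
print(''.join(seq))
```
LMO

KeyError raised and caught, original IndexError not re-raised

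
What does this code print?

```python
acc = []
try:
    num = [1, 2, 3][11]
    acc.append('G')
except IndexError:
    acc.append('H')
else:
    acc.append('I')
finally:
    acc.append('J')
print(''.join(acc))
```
HJ

Exception: except runs, else skipped, finally runs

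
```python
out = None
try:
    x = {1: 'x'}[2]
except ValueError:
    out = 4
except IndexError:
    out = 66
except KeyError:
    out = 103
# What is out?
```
103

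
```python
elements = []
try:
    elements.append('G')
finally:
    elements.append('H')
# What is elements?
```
['G', 'H']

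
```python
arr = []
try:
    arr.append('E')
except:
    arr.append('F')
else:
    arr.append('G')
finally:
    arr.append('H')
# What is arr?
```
['E', 'G', 'H']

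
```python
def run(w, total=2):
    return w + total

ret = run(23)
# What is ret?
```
25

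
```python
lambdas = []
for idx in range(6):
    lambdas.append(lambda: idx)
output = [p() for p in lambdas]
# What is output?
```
[5, 5, 5, 5, 5, 5]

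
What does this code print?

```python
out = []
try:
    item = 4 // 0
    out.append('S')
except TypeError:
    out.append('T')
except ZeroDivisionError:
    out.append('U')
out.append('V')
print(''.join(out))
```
UV

ZeroDivisionError is caught by its specific handler, not TypeError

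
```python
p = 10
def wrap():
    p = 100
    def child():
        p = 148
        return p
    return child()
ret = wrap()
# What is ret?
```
148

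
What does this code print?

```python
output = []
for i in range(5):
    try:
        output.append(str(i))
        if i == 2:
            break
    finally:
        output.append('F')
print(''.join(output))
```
0F1F2F

finally runs even when breaking out of loop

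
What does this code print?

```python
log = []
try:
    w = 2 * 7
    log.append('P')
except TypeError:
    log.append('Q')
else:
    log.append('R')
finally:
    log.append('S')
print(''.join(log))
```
PRS

else runs before finally when no exception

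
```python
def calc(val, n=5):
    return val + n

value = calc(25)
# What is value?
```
30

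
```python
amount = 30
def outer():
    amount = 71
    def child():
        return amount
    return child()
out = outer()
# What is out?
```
71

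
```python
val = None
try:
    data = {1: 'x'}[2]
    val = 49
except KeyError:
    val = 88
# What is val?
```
88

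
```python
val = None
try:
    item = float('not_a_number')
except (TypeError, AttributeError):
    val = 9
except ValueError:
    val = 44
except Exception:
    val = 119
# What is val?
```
44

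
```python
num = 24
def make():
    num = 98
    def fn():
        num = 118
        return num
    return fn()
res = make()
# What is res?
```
118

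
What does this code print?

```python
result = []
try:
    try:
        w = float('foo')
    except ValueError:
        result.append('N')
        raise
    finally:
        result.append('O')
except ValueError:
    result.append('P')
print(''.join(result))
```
NOP

finally runs before re-raised exception propagates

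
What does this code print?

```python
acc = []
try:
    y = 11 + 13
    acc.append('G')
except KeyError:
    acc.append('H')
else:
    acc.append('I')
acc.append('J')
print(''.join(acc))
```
GIJ

else block runs when no exception occurs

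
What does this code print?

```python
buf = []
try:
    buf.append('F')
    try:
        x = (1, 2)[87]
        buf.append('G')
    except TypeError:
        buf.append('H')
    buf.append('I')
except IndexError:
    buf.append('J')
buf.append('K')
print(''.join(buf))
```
FJK

Inner handler doesn't match, propagates to outer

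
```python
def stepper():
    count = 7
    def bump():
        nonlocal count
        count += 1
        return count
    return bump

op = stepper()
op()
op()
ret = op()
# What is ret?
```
10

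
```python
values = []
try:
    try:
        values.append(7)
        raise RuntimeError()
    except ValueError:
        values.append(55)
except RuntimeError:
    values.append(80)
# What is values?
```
[7, 80]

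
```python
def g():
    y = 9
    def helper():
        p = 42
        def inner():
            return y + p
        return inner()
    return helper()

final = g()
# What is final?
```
51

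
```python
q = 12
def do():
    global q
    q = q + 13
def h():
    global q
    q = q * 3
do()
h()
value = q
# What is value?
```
75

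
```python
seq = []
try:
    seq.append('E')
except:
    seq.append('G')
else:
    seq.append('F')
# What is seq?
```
['E', 'F']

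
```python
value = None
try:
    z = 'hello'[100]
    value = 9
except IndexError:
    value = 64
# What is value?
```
64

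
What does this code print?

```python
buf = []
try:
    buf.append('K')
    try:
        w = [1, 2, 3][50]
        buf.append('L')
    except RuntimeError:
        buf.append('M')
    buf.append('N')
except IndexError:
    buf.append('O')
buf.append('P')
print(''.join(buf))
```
KOP

Inner handler doesn't match, propagates to outer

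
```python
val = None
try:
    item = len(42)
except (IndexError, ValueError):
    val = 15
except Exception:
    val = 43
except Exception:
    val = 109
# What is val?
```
43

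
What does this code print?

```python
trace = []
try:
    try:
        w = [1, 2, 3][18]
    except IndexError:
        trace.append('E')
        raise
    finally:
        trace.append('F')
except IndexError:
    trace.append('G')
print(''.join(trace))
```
EFG

finally runs before re-raised exception propagates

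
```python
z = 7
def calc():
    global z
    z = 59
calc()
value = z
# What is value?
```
59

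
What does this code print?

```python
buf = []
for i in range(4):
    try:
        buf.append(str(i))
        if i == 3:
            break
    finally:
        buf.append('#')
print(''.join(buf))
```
0#1#2#3#

finally runs even when breaking out of loop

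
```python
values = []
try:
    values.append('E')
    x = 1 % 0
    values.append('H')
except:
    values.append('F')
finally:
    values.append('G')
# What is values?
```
['E', 'F', 'G']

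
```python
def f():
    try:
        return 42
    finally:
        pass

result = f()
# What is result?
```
42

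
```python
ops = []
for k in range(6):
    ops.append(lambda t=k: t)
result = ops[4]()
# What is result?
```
4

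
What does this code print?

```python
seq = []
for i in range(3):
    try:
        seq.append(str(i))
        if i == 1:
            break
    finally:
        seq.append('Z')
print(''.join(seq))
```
0Z1Z

finally runs even when breaking out of loop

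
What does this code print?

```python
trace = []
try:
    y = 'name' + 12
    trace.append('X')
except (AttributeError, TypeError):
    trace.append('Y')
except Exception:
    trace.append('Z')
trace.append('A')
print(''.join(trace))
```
YA

TypeError matches tuple containing it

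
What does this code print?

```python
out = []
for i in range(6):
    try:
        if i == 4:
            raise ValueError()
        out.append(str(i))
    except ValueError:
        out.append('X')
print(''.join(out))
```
0123X5

Exception on i=4 caught, loop continues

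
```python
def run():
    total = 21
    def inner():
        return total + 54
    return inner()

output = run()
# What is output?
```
75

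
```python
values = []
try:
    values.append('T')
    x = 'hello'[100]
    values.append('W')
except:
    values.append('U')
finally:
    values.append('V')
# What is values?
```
['T', 'U', 'V']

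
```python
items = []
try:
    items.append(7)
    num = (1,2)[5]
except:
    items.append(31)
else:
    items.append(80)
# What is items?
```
[7, 31]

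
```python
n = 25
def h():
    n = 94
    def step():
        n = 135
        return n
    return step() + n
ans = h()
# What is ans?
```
229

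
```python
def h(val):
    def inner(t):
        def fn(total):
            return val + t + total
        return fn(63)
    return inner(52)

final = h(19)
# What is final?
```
134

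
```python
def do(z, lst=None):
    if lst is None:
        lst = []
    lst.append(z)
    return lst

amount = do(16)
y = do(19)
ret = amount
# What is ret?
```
[16]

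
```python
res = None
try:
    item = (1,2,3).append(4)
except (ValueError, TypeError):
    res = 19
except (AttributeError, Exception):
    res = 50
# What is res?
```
50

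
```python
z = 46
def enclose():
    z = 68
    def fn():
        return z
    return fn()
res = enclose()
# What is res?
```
68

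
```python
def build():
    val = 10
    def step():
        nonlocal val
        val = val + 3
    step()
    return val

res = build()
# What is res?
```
13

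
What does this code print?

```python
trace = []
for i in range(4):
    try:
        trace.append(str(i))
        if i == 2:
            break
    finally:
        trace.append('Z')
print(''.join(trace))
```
0Z1Z2Z

finally runs even when breaking out of loop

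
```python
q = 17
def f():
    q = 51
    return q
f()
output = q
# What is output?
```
17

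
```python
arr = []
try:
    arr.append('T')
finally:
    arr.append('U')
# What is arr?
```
['T', 'U']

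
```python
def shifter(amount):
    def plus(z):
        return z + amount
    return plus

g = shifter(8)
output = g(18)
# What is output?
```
26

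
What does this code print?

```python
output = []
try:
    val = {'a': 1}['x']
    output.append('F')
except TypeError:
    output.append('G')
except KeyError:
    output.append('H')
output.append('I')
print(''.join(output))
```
HI

KeyError is caught by its specific handler, not TypeError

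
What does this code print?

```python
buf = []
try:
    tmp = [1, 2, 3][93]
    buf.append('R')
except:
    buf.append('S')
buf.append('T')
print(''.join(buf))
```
ST

Exception raised in try, caught by bare except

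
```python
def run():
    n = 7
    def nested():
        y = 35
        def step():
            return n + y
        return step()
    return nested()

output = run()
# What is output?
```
42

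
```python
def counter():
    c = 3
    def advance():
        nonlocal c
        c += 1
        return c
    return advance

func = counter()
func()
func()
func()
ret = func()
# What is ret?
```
7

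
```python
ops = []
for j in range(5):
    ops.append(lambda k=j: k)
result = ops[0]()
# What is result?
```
0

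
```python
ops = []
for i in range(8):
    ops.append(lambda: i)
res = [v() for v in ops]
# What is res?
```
[7, 7, 7, 7, 7, 7, 7, 7]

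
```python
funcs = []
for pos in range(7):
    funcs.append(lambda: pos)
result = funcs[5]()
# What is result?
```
6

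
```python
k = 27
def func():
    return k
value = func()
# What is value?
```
27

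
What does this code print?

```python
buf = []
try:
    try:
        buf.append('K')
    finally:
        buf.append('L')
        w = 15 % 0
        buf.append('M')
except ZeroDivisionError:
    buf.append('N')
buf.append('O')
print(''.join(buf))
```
KLNO

Exception in inner finally caught by outer except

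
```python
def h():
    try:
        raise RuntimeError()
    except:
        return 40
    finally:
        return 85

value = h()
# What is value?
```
85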